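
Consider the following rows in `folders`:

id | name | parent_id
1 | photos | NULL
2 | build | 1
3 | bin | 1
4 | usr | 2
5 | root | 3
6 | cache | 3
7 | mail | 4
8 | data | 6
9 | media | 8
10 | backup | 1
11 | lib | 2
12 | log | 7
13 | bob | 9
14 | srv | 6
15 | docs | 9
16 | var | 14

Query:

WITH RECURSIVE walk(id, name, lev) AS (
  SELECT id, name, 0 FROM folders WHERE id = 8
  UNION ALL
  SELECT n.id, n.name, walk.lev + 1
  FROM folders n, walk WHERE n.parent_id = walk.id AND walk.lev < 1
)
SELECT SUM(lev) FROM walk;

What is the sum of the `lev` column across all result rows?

Base: id=8 (data) at lev 0.
Iteration 1: rows with parent_id in {8} -> media (id 9, lev 1).
Iteration 2: lev < 1 fails for all current rows; recursion stops.
SUM(lev) = 0 + 1 = 1.

1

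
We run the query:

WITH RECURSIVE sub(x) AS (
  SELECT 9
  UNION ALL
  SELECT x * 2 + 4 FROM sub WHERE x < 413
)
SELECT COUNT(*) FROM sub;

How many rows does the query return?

7

Base: x=9.
Iteration 1: 9 < 413 holds -> x = 9 * 2 + 4 = 22.
Iteration 2: 22 < 413 holds -> x = 22 * 2 + 4 = 48.
Iteration 3: 48 < 413 holds -> x = 48 * 2 + 4 = 100.
Iteration 4: 100 < 413 holds -> x = 100 * 2 + 4 = 204.
Iteration 5: 204 < 413 holds -> x = 204 * 2 + 4 = 412.
Iteration 6: 412 < 413 holds -> x = 412 * 2 + 4 = 828.
Iteration 7: 828 < 413 fails; recursion stops.
Total rows emitted: 7.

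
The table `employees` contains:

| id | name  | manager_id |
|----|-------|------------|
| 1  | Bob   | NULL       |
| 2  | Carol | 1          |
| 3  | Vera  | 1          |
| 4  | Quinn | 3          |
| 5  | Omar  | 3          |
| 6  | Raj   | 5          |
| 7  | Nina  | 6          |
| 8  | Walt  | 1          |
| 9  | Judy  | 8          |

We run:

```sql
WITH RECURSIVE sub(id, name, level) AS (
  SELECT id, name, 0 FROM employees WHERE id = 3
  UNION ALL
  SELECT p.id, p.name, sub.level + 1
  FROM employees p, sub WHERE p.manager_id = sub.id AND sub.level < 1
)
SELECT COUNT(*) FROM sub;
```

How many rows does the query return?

3

Base: id=3 (Vera) at level 0.
Iteration 1: rows with manager_id in {3} -> Quinn (id 4, level 1), Omar (id 5, level 1).
Iteration 2: level < 1 fails for all current rows; recursion stops.
Total rows emitted: 3.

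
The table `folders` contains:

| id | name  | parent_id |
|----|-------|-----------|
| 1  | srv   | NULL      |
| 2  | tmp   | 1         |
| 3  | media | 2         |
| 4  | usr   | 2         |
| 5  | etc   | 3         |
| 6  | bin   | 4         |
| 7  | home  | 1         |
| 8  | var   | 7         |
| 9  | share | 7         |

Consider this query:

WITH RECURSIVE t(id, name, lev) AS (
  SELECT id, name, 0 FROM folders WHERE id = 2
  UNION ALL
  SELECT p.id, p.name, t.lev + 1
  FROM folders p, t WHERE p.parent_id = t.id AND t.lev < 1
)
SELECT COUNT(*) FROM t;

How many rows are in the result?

Base: id=2 (tmp) at lev 0.
Iteration 1: rows with parent_id in {2} -> media (id 3, lev 1), usr (id 4, lev 1).
Iteration 2: lev < 1 fails for all current rows; recursion stops.
Total rows emitted: 3.

3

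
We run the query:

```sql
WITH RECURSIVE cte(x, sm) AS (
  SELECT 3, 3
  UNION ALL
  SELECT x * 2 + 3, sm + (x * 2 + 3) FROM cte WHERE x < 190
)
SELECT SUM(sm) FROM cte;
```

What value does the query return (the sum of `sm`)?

1398

Base: x=3, sm=3.
Iteration 1: 3 < 190 holds -> x = 3 * 2 + 3 = 9, sm = 3 + 9 = 12.
Iteration 2: 9 < 190 holds -> x = 9 * 2 + 3 = 21, sm = 12 + 21 = 33.
Iteration 3: 21 < 190 holds -> x = 21 * 2 + 3 = 45, sm = 33 + 45 = 78.
Iteration 4: 45 < 190 holds -> x = 45 * 2 + 3 = 93, sm = 78 + 93 = 171.
Iteration 5: 93 < 190 holds -> x = 93 * 2 + 3 = 189, sm = 171 + 189 = 360.
Iteration 6: 189 < 190 holds -> x = 189 * 2 + 3 = 381, sm = 360 + 381 = 741.
Iteration 7: 381 < 190 fails; recursion stops.
SUM(sm) = 3 + 12 + 33 + 78 + 171 + 360 + 741 = 1398.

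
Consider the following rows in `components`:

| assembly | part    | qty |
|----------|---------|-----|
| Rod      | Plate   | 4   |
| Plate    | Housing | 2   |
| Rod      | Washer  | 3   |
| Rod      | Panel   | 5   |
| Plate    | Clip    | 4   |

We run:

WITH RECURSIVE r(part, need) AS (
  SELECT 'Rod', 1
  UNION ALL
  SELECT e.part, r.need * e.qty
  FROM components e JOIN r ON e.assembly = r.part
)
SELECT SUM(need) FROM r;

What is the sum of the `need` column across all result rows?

37

Base: (Rod, need=1).
Iteration 1: components of {Rod} -> Panel = 1*5 = 5, Plate = 1*4 = 4, Washer = 1*3 = 3.
Iteration 2: components of {Panel,Plate,Washer} -> Clip = 4*4 = 16, Housing = 4*2 = 8.
Iteration 3: no further components; recursion stops.
SUM(need) = 1 + 4 + 3 + 5 + 8 + 16 = 37.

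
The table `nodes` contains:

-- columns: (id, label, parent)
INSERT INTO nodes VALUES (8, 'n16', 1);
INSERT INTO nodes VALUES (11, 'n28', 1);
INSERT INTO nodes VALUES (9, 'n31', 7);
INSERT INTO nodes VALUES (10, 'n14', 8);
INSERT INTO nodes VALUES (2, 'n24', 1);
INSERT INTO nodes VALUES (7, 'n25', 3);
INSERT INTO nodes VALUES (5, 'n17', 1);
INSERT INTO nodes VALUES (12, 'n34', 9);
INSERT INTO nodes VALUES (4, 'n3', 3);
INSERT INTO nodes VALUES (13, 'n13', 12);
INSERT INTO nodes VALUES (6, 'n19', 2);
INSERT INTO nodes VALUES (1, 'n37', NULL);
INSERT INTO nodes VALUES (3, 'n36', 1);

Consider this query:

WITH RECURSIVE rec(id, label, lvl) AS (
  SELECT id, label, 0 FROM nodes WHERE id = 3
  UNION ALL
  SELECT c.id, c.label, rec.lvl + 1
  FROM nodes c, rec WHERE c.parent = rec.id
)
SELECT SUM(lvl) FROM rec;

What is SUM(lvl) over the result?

Base: id=3 (n36) at lvl 0.
Iteration 1: rows with parent in {3} -> n3 (id 4, lvl 1), n25 (id 7, lvl 1).
Iteration 2: rows with parent in {4,7} -> n31 (id 9, lvl 2).
Iteration 3: rows with parent in {9} -> n34 (id 12, lvl 3).
Iteration 4: rows with parent in {12} -> n13 (id 13, lvl 4).
Iteration 5: no rows with parent in {13}; recursion stops.
SUM(lvl) = 0 + 1 + 1 + 2 + 3 + 4 = 11.

11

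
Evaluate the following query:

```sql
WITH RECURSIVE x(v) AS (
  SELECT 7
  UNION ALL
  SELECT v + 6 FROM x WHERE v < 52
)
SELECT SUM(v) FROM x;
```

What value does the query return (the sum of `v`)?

Base: v=7.
Iteration 1: 7 < 52 holds -> v = 7 + 6 = 13.
Iteration 2: 13 < 52 holds -> v = 13 + 6 = 19.
Iteration 3: 19 < 52 holds -> v = 19 + 6 = 25.
Iteration 4: 25 < 52 holds -> v = 25 + 6 = 31.
Iteration 5: 31 < 52 holds -> v = 31 + 6 = 37.
Iteration 6: 37 < 52 holds -> v = 37 + 6 = 43.
Iteration 7: 43 < 52 holds -> v = 43 + 6 = 49.
Iteration 8: 49 < 52 holds -> v = 49 + 6 = 55.
Iteration 9: 55 < 52 fails; recursion stops.
SUM(v) = 7 + 13 + 19 + 25 + 31 + 37 + 43 + 49 + 55 = 279.

279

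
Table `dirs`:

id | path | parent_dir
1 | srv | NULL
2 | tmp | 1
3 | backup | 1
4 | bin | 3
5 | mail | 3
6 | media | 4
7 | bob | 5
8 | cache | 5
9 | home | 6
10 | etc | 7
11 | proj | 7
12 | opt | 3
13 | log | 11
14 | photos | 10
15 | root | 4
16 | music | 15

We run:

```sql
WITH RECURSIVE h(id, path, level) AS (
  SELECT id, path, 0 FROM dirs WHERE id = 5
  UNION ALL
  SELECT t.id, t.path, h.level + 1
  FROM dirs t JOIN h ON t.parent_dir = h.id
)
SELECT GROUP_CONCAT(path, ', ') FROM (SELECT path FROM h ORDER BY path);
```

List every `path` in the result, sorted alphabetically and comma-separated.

Base: id=5 (mail) at level 0.
Iteration 1: rows with parent_dir in {5} -> bob (id 7, level 1), cache (id 8, level 1).
Iteration 2: rows with parent_dir in {7,8} -> etc (id 10, level 2), proj (id 11, level 2).
Iteration 3: rows with parent_dir in {10,11} -> log (id 13, level 3), photos (id 14, level 3).
Iteration 4: no rows with parent_dir in {13,14}; recursion stops.

bob, cache, etc, log, mail, photos, proj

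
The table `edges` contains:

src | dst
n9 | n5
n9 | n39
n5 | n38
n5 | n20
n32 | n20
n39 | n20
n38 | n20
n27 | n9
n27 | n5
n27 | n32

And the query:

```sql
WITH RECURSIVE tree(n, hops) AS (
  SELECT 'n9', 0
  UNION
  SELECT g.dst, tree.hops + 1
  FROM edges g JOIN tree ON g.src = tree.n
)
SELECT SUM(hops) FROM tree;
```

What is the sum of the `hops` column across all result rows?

Base: (n9, hops=0).
Iteration 1: edges from {n9} -> (n39, hops=1), (n5, hops=1).
Iteration 2: edges from {n39,n5} -> (n20, hops=2), (n38, hops=2). [UNION drops 1 duplicate row(s)]
Iteration 3: edges from {n20,n38} -> (n20, hops=3).
Iteration 4: no outgoing edges from {n20}; recursion stops.
SUM(hops) = 0 + 1 + 1 + 2 + 2 + 3 = 9.

9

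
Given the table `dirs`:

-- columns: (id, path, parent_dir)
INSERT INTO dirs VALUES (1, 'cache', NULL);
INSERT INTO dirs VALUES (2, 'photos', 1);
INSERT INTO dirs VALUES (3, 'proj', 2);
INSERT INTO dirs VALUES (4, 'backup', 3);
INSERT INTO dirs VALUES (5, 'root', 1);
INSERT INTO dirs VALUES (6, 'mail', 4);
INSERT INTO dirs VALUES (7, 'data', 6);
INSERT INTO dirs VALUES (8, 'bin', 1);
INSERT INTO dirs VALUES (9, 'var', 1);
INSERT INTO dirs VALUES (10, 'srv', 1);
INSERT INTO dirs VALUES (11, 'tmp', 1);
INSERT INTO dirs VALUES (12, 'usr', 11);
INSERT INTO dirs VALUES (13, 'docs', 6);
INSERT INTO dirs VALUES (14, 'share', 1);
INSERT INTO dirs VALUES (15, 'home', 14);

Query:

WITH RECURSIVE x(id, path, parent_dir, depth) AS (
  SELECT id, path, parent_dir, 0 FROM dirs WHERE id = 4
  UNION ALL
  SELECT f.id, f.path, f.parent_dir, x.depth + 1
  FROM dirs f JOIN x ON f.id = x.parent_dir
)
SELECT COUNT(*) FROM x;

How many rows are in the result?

4

Base: id=4 (backup), parent_dir=3, depth 0.
Iteration 1: join on id=3 -> proj (id 3, parent_dir=2, depth 1).
Iteration 2: join on id=2 -> photos (id 2, parent_dir=1, depth 2).
Iteration 3: join on id=1 -> cache (id 1, parent_dir=NULL, depth 3).
Iteration 4: parent_dir is NULL; no match; recursion stops.
Total rows emitted: 4.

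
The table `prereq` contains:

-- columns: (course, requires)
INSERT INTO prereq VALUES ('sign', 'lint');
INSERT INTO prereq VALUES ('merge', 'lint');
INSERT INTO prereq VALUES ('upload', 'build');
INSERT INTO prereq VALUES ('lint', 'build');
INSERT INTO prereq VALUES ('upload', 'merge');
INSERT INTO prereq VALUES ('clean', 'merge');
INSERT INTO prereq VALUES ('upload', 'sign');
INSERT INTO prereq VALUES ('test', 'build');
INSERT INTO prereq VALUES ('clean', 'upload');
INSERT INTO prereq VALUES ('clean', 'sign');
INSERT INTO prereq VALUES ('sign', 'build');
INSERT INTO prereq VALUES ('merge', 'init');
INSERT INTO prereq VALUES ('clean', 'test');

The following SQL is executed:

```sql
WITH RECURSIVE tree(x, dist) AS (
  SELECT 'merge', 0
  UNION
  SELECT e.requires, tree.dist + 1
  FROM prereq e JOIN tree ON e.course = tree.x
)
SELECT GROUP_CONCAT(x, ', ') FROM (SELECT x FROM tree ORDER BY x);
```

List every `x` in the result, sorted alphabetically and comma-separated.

Base: (merge, dist=0).
Iteration 1: edges from {merge} -> (init, dist=1), (lint, dist=1).
Iteration 2: edges from {init,lint} -> (build, dist=2).
Iteration 3: no outgoing edges from {build}; recursion stops.

build, init, lint, merge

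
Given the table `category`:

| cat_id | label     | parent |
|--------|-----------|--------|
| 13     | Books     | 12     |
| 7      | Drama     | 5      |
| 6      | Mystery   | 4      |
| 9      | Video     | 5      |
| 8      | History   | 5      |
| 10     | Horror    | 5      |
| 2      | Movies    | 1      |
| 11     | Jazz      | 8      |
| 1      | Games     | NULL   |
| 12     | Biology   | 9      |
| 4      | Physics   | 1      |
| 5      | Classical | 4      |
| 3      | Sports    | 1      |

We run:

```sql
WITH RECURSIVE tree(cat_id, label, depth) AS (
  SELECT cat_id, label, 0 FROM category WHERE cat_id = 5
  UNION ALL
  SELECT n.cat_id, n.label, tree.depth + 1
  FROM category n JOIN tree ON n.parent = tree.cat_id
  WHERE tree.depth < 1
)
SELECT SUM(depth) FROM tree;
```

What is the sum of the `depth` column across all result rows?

Base: cat_id=5 (Classical) at depth 0.
Iteration 1: rows with parent in {5} -> Drama (id 7, depth 1), History (id 8, depth 1), Video (id 9, depth 1), Horror (id 10, depth 1).
Iteration 2: depth < 1 fails for all current rows; recursion stops.
SUM(depth) = 0 + 1 + 1 + 1 + 1 = 4.

4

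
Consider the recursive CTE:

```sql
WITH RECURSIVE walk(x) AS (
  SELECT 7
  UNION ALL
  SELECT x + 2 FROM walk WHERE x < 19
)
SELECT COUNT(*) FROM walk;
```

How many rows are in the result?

Base: x=7.
Iteration 1: 7 < 19 holds -> x = 7 + 2 = 9.
Iteration 2: 9 < 19 holds -> x = 9 + 2 = 11.
Iteration 3: 11 < 19 holds -> x = 11 + 2 = 13.
Iteration 4: 13 < 19 holds -> x = 13 + 2 = 15.
Iteration 5: 15 < 19 holds -> x = 15 + 2 = 17.
Iteration 6: 17 < 19 holds -> x = 17 + 2 = 19.
Iteration 7: 19 < 19 fails; recursion stops.
Total rows emitted: 7.

7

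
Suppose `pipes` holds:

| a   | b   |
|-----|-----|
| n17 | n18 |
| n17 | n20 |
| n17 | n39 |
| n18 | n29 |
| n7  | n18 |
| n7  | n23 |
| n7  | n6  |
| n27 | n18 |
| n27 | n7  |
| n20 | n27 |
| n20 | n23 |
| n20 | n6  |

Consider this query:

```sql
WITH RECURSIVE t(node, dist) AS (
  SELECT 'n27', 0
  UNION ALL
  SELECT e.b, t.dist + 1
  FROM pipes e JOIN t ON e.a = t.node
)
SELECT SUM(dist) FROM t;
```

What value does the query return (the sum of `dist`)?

13

Base: (n27, dist=0).
Iteration 1: edges from {n27} -> (n18, dist=1), (n7, dist=1).
Iteration 2: edges from {n18,n7} -> (n18, dist=2), (n23, dist=2), (n29, dist=2), (n6, dist=2).
Iteration 3: edges from {n18,n23,n29,n6} -> (n29, dist=3).
Iteration 4: no outgoing edges from {n29}; recursion stops.
SUM(dist) = 0 + 1 + 1 + 2 + 2 + 2 + 2 + 3 = 13.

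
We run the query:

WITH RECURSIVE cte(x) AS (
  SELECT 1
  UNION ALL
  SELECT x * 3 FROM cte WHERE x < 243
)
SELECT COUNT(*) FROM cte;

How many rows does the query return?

6

Base: x=1.
Iteration 1: 1 < 243 holds -> x = 1 * 3 = 3.
Iteration 2: 3 < 243 holds -> x = 3 * 3 = 9.
Iteration 3: 9 < 243 holds -> x = 9 * 3 = 27.
Iteration 4: 27 < 243 holds -> x = 27 * 3 = 81.
Iteration 5: 81 < 243 holds -> x = 81 * 3 = 243.
Iteration 6: 243 < 243 fails; recursion stops.
Total rows emitted: 6.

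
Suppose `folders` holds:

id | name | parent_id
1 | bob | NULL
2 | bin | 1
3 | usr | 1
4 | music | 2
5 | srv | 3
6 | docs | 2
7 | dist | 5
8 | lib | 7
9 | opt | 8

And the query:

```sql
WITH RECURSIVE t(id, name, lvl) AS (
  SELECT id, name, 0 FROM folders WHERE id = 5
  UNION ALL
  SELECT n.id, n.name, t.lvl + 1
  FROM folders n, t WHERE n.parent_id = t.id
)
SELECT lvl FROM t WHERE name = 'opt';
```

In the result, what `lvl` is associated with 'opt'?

Base: id=5 (srv) at lvl 0.
Iteration 1: rows with parent_id in {5} -> dist (id 7, lvl 1).
Iteration 2: rows with parent_id in {7} -> lib (id 8, lvl 2).
Iteration 3: rows with parent_id in {8} -> opt (id 9, lvl 3).
Iteration 4: no rows with parent_id in {9}; recursion stops.

3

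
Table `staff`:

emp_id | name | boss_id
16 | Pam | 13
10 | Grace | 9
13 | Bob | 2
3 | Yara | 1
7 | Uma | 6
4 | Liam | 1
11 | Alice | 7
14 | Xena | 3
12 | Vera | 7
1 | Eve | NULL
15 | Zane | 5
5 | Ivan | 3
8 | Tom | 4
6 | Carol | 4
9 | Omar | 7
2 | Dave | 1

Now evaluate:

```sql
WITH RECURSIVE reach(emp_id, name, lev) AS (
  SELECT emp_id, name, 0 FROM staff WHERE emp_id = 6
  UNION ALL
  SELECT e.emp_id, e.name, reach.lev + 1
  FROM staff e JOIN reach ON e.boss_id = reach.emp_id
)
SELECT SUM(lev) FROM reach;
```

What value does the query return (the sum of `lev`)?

Base: emp_id=6 (Carol) at lev 0.
Iteration 1: rows with boss_id in {6} -> Uma (id 7, lev 1).
Iteration 2: rows with boss_id in {7} -> Omar (id 9, lev 2), Alice (id 11, lev 2), Vera (id 12, lev 2).
Iteration 3: rows with boss_id in {9,11,12} -> Grace (id 10, lev 3).
Iteration 4: no rows with boss_id in {10}; recursion stops.
SUM(lev) = 0 + 1 + 2 + 2 + 2 + 3 = 10.

10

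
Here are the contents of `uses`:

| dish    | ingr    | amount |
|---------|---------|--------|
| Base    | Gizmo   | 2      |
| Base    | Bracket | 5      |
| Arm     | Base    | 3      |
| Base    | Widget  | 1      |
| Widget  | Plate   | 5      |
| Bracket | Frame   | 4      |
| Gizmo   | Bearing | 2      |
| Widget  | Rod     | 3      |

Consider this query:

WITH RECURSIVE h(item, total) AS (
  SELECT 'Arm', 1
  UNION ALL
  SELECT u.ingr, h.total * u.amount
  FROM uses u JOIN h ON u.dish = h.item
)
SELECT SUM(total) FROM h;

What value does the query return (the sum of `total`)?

124

Base: (Arm, total=1).
Iteration 1: components of {Arm} -> Base = 1*3 = 3.
Iteration 2: components of {Base} -> Bracket = 3*5 = 15, Gizmo = 3*2 = 6, Widget = 3*1 = 3.
Iteration 3: components of {Bracket,Gizmo,Widget} -> Bearing = 6*2 = 12, Frame = 15*4 = 60, Plate = 3*5 = 15, Rod = 3*3 = 9.
Iteration 4: no further components; recursion stops.
SUM(total) = 1 + 3 + 3 + 6 + 15 + 15 + 9 + 12 + 60 = 124.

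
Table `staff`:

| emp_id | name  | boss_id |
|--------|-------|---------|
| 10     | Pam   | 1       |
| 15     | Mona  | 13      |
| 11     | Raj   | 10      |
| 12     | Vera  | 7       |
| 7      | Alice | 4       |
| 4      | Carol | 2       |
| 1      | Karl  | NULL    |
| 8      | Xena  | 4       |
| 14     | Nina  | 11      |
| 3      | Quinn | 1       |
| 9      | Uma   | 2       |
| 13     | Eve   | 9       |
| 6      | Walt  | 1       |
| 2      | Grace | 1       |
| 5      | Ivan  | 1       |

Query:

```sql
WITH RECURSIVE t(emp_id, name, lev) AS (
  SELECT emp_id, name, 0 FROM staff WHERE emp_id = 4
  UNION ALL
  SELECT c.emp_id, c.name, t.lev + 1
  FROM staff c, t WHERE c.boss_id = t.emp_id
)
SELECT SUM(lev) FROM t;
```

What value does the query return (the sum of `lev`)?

4

Base: emp_id=4 (Carol) at lev 0.
Iteration 1: rows with boss_id in {4} -> Alice (id 7, lev 1), Xena (id 8, lev 1).
Iteration 2: rows with boss_id in {7,8} -> Vera (id 12, lev 2).
Iteration 3: no rows with boss_id in {12}; recursion stops.
SUM(lev) = 0 + 1 + 1 + 2 = 4.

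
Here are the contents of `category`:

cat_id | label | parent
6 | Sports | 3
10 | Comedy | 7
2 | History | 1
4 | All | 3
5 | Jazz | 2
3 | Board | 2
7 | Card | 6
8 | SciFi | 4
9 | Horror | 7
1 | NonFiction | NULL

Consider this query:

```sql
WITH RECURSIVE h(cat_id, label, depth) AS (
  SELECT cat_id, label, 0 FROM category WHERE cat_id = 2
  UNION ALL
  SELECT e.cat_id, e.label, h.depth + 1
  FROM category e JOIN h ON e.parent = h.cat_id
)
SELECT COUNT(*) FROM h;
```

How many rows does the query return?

9

Base: cat_id=2 (History) at depth 0.
Iteration 1: rows with parent in {2} -> Board (id 3, depth 1), Jazz (id 5, depth 1).
Iteration 2: rows with parent in {3,5} -> All (id 4, depth 2), Sports (id 6, depth 2).
Iteration 3: rows with parent in {4,6} -> Card (id 7, depth 3), SciFi (id 8, depth 3).
Iteration 4: rows with parent in {7,8} -> Horror (id 9, depth 4), Comedy (id 10, depth 4).
Iteration 5: no rows with parent in {9,10}; recursion stops.
Total rows emitted: 9.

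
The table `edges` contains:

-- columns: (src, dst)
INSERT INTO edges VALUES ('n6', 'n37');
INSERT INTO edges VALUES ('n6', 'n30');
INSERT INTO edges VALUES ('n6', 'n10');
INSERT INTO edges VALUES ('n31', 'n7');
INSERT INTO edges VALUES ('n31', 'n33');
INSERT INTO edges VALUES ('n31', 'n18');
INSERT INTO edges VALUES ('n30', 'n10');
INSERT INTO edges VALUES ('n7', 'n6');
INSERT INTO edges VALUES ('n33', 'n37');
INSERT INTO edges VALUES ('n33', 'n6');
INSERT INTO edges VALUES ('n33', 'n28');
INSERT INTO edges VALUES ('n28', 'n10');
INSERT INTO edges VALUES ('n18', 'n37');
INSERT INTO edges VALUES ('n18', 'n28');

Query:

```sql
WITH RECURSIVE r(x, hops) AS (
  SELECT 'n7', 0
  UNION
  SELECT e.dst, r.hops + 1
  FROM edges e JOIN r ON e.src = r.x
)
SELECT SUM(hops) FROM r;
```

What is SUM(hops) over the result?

Base: (n7, hops=0).
Iteration 1: edges from {n7} -> (n6, hops=1).
Iteration 2: edges from {n6} -> (n10, hops=2), (n30, hops=2), (n37, hops=2).
Iteration 3: edges from {n10,n30,n37} -> (n10, hops=3).
Iteration 4: no outgoing edges from {n10}; recursion stops.
SUM(hops) = 0 + 1 + 2 + 2 + 2 + 3 = 10.

10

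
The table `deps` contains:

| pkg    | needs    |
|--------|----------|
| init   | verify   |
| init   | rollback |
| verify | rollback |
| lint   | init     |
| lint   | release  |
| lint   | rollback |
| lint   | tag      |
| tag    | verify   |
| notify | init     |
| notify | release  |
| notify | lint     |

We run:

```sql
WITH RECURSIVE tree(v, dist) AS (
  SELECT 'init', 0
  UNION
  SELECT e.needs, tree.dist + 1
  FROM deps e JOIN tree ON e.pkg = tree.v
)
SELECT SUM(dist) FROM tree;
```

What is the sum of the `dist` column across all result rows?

4

Base: (init, dist=0).
Iteration 1: edges from {init} -> (rollback, dist=1), (verify, dist=1).
Iteration 2: edges from {rollback,verify} -> (rollback, dist=2).
Iteration 3: no outgoing edges from {rollback}; recursion stops.
SUM(dist) = 0 + 1 + 1 + 2 = 4.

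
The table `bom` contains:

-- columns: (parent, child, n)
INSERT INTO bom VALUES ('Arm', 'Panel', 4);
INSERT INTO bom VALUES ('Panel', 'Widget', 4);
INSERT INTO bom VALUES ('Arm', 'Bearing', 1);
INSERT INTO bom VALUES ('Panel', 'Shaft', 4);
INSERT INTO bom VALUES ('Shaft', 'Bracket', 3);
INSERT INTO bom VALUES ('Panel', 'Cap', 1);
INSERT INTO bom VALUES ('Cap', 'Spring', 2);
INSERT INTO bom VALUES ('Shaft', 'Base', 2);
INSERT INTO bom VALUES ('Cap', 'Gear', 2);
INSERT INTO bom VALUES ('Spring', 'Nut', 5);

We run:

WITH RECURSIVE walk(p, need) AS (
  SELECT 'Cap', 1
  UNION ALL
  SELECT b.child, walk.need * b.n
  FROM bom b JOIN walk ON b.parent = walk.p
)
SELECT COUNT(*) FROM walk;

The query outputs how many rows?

4

Base: (Cap, need=1).
Iteration 1: components of {Cap} -> Gear = 1*2 = 2, Spring = 1*2 = 2.
Iteration 2: components of {Gear,Spring} -> Nut = 2*5 = 10.
Iteration 3: no further components; recursion stops.
Total rows emitted: 4.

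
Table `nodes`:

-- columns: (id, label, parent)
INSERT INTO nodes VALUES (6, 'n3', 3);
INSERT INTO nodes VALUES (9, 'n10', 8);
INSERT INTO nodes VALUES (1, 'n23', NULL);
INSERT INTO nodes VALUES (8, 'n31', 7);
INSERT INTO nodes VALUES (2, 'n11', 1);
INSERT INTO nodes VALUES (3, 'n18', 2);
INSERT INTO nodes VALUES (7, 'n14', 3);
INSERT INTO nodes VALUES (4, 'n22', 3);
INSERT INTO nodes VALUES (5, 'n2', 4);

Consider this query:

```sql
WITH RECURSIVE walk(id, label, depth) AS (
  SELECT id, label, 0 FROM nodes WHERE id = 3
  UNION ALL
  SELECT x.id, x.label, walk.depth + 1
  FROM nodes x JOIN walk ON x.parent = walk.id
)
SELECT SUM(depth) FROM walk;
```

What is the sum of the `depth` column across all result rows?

10

Base: id=3 (n18) at depth 0.
Iteration 1: rows with parent in {3} -> n22 (id 4, depth 1), n3 (id 6, depth 1), n14 (id 7, depth 1).
Iteration 2: rows with parent in {4,6,7} -> n2 (id 5, depth 2), n31 (id 8, depth 2).
Iteration 3: rows with parent in {5,8} -> n10 (id 9, depth 3).
Iteration 4: no rows with parent in {9}; recursion stops.
SUM(depth) = 0 + 1 + 1 + 1 + 2 + 2 + 3 = 10.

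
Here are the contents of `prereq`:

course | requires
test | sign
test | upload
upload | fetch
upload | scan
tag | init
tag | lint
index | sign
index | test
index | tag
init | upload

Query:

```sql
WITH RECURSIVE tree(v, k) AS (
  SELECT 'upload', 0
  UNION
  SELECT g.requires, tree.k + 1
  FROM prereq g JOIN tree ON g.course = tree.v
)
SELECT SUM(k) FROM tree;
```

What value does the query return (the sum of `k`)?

Base: (upload, k=0).
Iteration 1: edges from {upload} -> (fetch, k=1), (scan, k=1).
Iteration 2: no outgoing edges from {fetch,scan}; recursion stops.
SUM(k) = 0 + 1 + 1 = 2.

2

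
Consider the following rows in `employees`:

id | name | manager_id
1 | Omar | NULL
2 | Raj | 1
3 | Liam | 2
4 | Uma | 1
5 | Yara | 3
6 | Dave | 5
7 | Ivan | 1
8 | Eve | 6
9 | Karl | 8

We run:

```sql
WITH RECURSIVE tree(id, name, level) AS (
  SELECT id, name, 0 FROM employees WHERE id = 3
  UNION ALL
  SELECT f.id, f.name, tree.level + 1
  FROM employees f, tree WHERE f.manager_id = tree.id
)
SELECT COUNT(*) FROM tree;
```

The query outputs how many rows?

Base: id=3 (Liam) at level 0.
Iteration 1: rows with manager_id in {3} -> Yara (id 5, level 1).
Iteration 2: rows with manager_id in {5} -> Dave (id 6, level 2).
Iteration 3: rows with manager_id in {6} -> Eve (id 8, level 3).
Iteration 4: rows with manager_id in {8} -> Karl (id 9, level 4).
Iteration 5: no rows with manager_id in {9}; recursion stops.
Total rows emitted: 5.

5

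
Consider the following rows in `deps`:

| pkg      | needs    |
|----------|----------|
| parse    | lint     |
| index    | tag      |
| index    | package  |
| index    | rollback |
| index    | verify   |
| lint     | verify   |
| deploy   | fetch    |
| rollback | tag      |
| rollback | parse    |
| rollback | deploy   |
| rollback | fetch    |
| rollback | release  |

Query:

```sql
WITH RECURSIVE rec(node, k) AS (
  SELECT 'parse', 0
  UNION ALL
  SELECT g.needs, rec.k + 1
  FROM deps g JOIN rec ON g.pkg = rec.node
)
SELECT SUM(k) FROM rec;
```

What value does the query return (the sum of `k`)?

3

Base: (parse, k=0).
Iteration 1: edges from {parse} -> (lint, k=1).
Iteration 2: edges from {lint} -> (verify, k=2).
Iteration 3: no outgoing edges from {verify}; recursion stops.
SUM(k) = 0 + 1 + 2 = 3.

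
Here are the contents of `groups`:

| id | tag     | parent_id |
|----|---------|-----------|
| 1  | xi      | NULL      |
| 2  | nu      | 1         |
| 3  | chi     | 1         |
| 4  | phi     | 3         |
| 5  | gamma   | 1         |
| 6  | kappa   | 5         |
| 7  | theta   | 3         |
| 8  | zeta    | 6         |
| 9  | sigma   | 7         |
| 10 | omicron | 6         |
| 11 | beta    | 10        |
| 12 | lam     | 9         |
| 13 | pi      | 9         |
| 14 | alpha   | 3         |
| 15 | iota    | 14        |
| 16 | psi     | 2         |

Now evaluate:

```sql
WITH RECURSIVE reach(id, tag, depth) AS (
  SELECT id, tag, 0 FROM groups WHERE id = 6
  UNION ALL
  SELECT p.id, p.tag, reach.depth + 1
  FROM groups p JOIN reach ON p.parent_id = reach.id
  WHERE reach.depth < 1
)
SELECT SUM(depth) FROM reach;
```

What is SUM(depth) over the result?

Base: id=6 (kappa) at depth 0.
Iteration 1: rows with parent_id in {6} -> zeta (id 8, depth 1), omicron (id 10, depth 1).
Iteration 2: depth < 1 fails for all current rows; recursion stops.
SUM(depth) = 0 + 1 + 1 = 2.

2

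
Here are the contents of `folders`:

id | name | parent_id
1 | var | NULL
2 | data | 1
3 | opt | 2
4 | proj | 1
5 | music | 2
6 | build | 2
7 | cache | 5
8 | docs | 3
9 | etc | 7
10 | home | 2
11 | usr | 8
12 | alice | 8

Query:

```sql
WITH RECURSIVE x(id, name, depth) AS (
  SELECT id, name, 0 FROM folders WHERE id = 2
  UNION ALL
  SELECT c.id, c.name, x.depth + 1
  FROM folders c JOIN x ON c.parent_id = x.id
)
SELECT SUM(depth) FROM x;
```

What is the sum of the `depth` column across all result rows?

17

Base: id=2 (data) at depth 0.
Iteration 1: rows with parent_id in {2} -> opt (id 3, depth 1), music (id 5, depth 1), build (id 6, depth 1), home (id 10, depth 1).
Iteration 2: rows with parent_id in {3,5,6,10} -> cache (id 7, depth 2), docs (id 8, depth 2).
Iteration 3: rows with parent_id in {7,8} -> etc (id 9, depth 3), usr (id 11, depth 3), alice (id 12, depth 3).
Iteration 4: no rows with parent_id in {9,11,12}; recursion stops.
SUM(depth) = 0 + 1 + 1 + 1 + 1 + 2 + 2 + 3 + 3 + 3 = 17.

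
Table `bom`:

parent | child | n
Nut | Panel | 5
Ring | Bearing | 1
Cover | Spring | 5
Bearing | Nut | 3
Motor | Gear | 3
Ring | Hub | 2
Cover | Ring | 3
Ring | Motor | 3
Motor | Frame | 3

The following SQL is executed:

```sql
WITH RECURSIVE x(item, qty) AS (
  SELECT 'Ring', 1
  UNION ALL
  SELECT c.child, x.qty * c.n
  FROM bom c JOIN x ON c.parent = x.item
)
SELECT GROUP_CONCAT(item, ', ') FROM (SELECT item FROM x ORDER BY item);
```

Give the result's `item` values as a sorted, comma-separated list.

Base: (Ring, qty=1).
Iteration 1: components of {Ring} -> Bearing = 1*1 = 1, Hub = 1*2 = 2, Motor = 1*3 = 3.
Iteration 2: components of {Bearing,Hub,Motor} -> Frame = 3*3 = 9, Gear = 3*3 = 9, Nut = 1*3 = 3.
Iteration 3: components of {Frame,Gear,Nut} -> Panel = 3*5 = 15.
Iteration 4: no further components; recursion stops.

Bearing, Frame, Gear, Hub, Motor, Nut, Panel, Ring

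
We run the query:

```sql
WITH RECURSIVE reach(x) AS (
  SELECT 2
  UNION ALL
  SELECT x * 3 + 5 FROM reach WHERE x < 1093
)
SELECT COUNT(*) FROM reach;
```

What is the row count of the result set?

7

Base: x=2.
Iteration 1: 2 < 1093 holds -> x = 2 * 3 + 5 = 11.
Iteration 2: 11 < 1093 holds -> x = 11 * 3 + 5 = 38.
Iteration 3: 38 < 1093 holds -> x = 38 * 3 + 5 = 119.
Iteration 4: 119 < 1093 holds -> x = 119 * 3 + 5 = 362.
Iteration 5: 362 < 1093 holds -> x = 362 * 3 + 5 = 1091.
Iteration 6: 1091 < 1093 holds -> x = 1091 * 3 + 5 = 3278.
Iteration 7: 3278 < 1093 fails; recursion stops.
Total rows emitted: 7.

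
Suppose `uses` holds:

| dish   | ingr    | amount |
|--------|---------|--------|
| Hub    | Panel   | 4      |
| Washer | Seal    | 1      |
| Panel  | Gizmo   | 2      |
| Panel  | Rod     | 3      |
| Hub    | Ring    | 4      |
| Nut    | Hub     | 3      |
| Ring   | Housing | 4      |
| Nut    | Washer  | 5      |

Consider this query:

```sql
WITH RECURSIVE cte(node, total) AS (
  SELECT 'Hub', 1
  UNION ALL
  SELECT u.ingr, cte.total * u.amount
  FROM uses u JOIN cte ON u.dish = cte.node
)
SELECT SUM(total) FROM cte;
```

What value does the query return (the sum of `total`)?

Base: (Hub, total=1).
Iteration 1: components of {Hub} -> Panel = 1*4 = 4, Ring = 1*4 = 4.
Iteration 2: components of {Panel,Ring} -> Gizmo = 4*2 = 8, Housing = 4*4 = 16, Rod = 4*3 = 12.
Iteration 3: no further components; recursion stops.
SUM(total) = 1 + 4 + 4 + 16 + 12 + 8 = 45.

45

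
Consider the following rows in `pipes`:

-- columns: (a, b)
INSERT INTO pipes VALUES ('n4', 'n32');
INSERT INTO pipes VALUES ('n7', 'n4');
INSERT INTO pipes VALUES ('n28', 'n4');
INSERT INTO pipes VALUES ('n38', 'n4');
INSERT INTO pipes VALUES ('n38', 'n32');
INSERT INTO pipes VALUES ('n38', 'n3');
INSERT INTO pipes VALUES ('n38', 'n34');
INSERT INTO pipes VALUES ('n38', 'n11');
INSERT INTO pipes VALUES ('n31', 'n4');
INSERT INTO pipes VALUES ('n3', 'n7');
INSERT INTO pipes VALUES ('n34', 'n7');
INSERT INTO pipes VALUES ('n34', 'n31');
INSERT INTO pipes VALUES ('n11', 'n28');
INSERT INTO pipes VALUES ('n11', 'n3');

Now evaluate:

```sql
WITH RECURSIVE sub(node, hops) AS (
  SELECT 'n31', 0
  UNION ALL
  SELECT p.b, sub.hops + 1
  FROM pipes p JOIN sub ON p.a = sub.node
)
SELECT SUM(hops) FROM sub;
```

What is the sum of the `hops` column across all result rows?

Base: (n31, hops=0).
Iteration 1: edges from {n31} -> (n4, hops=1).
Iteration 2: edges from {n4} -> (n32, hops=2).
Iteration 3: no outgoing edges from {n32}; recursion stops.
SUM(hops) = 0 + 1 + 2 = 3.

3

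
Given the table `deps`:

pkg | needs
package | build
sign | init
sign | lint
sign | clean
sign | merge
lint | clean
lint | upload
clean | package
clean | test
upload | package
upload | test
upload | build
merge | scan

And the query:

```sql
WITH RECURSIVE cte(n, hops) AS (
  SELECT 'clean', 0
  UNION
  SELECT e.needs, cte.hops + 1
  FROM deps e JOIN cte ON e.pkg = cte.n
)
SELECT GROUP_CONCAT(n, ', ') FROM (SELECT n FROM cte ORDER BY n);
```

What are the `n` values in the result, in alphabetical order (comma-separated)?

Base: (clean, hops=0).
Iteration 1: edges from {clean} -> (package, hops=1), (test, hops=1).
Iteration 2: edges from {package,test} -> (build, hops=2).
Iteration 3: no outgoing edges from {build}; recursion stops.

build, clean, package, test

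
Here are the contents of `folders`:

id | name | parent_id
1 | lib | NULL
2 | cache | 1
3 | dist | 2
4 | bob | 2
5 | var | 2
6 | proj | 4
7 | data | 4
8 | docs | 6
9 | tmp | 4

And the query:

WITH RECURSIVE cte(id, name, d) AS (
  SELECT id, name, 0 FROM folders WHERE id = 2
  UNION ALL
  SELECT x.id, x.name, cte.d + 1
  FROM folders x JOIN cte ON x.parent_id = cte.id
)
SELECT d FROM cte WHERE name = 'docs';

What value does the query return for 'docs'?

Base: id=2 (cache) at d 0.
Iteration 1: rows with parent_id in {2} -> dist (id 3, d 1), bob (id 4, d 1), var (id 5, d 1).
Iteration 2: rows with parent_id in {3,4,5} -> proj (id 6, d 2), data (id 7, d 2), tmp (id 9, d 2).
Iteration 3: rows with parent_id in {6,7,9} -> docs (id 8, d 3).
Iteration 4: no rows with parent_id in {8}; recursion stops.

3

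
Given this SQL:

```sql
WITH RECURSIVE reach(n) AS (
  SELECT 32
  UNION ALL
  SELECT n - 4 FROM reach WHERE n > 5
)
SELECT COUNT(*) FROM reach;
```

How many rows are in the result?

8

Base: n=32.
Iteration 1: 32 > 5 holds -> n = 32 - 4 = 28.
Iteration 2: 28 > 5 holds -> n = 28 - 4 = 24.
Iteration 3: 24 > 5 holds -> n = 24 - 4 = 20.
Iteration 4: 20 > 5 holds -> n = 20 - 4 = 16.
Iteration 5: 16 > 5 holds -> n = 16 - 4 = 12.
Iteration 6: 12 > 5 holds -> n = 12 - 4 = 8.
Iteration 7: 8 > 5 holds -> n = 8 - 4 = 4.
Iteration 8: 4 > 5 fails; recursion stops.
Total rows emitted: 8.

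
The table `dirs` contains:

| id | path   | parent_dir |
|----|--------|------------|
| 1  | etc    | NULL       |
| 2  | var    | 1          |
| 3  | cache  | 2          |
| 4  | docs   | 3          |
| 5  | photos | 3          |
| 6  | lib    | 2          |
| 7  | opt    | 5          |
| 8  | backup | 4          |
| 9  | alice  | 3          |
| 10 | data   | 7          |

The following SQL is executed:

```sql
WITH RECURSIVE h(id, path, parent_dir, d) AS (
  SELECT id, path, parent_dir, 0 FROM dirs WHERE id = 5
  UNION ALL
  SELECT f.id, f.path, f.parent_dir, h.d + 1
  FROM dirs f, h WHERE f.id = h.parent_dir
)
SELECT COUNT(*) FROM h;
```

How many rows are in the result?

4

Base: id=5 (photos), parent_dir=3, d 0.
Iteration 1: join on id=3 -> cache (id 3, parent_dir=2, d 1).
Iteration 2: join on id=2 -> var (id 2, parent_dir=1, d 2).
Iteration 3: join on id=1 -> etc (id 1, parent_dir=NULL, d 3).
Iteration 4: parent_dir is NULL; no match; recursion stops.
Total rows emitted: 4.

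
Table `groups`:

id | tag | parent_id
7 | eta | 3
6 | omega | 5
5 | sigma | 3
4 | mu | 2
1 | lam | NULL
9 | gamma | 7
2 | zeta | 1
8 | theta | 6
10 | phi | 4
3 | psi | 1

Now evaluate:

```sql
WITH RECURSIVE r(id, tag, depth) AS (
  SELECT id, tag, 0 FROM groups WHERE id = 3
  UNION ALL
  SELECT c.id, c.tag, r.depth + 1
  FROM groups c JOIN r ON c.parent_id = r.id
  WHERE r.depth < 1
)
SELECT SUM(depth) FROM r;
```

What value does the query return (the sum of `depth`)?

2

Base: id=3 (psi) at depth 0.
Iteration 1: rows with parent_id in {3} -> sigma (id 5, depth 1), eta (id 7, depth 1).
Iteration 2: depth < 1 fails for all current rows; recursion stops.
SUM(depth) = 0 + 1 + 1 = 2.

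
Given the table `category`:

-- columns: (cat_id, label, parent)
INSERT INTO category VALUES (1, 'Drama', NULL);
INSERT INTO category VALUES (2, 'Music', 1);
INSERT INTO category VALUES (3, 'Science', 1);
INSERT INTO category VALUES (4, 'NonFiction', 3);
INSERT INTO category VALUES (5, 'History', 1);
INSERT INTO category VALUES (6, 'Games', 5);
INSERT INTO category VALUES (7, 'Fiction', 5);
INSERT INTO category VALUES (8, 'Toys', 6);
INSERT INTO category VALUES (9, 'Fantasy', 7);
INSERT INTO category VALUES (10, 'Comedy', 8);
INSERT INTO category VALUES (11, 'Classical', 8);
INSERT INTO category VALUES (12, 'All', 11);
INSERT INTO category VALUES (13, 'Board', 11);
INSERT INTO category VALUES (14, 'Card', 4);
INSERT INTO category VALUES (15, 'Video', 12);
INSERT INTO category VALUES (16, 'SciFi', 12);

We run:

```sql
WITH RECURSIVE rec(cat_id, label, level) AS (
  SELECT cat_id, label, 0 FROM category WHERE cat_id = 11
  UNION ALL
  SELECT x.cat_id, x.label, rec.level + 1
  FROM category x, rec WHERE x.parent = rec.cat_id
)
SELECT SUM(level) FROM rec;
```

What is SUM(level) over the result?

6

Base: cat_id=11 (Classical) at level 0.
Iteration 1: rows with parent in {11} -> All (id 12, level 1), Board (id 13, level 1).
Iteration 2: rows with parent in {12,13} -> Video (id 15, level 2), SciFi (id 16, level 2).
Iteration 3: no rows with parent in {15,16}; recursion stops.
SUM(level) = 0 + 1 + 1 + 2 + 2 = 6.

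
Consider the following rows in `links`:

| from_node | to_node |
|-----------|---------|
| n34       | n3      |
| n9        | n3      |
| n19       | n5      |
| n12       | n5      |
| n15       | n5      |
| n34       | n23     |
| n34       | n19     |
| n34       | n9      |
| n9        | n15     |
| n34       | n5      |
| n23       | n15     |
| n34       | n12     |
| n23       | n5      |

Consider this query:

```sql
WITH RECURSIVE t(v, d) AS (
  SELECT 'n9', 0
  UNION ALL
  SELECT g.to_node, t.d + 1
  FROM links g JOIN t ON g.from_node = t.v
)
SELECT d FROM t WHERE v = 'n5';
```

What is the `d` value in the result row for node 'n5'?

2

Base: (n9, d=0).
Iteration 1: edges from {n9} -> (n15, d=1), (n3, d=1).
Iteration 2: edges from {n15,n3} -> (n5, d=2).
Iteration 3: no outgoing edges from {n5}; recursion stops.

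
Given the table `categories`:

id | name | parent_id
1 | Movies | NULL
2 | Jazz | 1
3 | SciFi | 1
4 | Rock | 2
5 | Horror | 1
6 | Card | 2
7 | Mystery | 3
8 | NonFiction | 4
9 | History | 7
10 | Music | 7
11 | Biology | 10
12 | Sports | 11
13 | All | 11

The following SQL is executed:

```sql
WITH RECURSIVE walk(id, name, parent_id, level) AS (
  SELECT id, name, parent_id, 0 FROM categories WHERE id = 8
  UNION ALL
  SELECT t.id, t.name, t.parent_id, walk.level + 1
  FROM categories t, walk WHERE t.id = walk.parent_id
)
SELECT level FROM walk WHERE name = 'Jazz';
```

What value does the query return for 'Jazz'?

Base: id=8 (NonFiction), parent_id=4, level 0.
Iteration 1: join on id=4 -> Rock (id 4, parent_id=2, level 1).
Iteration 2: join on id=2 -> Jazz (id 2, parent_id=1, level 2).
Iteration 3: join on id=1 -> Movies (id 1, parent_id=NULL, level 3).
Iteration 4: parent_id is NULL; no match; recursion stops.

2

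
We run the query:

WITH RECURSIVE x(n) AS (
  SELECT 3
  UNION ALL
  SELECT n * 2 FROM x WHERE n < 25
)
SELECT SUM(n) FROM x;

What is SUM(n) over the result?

93

Base: n=3.
Iteration 1: 3 < 25 holds -> n = 3 * 2 = 6.
Iteration 2: 6 < 25 holds -> n = 6 * 2 = 12.
Iteration 3: 12 < 25 holds -> n = 12 * 2 = 24.
Iteration 4: 24 < 25 holds -> n = 24 * 2 = 48.
Iteration 5: 48 < 25 fails; recursion stops.
SUM(n) = 3 + 6 + 12 + 24 + 48 = 93.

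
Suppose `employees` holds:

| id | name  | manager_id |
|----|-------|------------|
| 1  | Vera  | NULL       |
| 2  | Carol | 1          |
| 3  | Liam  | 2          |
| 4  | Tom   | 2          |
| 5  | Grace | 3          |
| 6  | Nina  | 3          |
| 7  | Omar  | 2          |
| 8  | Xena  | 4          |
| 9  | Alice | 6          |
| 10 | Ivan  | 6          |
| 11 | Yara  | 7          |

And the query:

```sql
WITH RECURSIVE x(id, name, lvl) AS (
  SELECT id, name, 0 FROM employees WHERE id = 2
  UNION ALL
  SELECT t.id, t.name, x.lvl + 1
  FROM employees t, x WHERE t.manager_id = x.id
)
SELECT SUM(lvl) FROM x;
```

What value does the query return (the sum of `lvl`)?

17

Base: id=2 (Carol) at lvl 0.
Iteration 1: rows with manager_id in {2} -> Liam (id 3, lvl 1), Tom (id 4, lvl 1), Omar (id 7, lvl 1).
Iteration 2: rows with manager_id in {3,4,7} -> Grace (id 5, lvl 2), Nina (id 6, lvl 2), Xena (id 8, lvl 2), Yara (id 11, lvl 2).
Iteration 3: rows with manager_id in {5,6,8,11} -> Alice (id 9, lvl 3), Ivan (id 10, lvl 3).
Iteration 4: no rows with manager_id in {9,10}; recursion stops.
SUM(lvl) = 0 + 1 + 1 + 1 + 2 + 2 + 2 + 2 + 3 + 3 = 17.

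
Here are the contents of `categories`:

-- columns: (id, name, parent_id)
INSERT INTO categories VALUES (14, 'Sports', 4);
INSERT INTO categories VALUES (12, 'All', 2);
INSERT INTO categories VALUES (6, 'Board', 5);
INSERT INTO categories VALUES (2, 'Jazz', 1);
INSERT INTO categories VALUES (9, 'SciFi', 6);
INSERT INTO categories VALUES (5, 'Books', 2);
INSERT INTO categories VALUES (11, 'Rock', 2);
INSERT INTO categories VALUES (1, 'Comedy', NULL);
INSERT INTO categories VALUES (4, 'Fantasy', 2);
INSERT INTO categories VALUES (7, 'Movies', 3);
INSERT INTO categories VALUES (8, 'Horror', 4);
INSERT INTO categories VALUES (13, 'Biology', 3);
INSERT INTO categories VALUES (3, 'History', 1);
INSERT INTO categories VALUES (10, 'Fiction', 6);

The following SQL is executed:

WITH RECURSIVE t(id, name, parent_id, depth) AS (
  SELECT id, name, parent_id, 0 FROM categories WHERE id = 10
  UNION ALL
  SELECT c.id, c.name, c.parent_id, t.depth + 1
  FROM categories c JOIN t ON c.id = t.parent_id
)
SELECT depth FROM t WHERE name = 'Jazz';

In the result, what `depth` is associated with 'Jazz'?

3

Base: id=10 (Fiction), parent_id=6, depth 0.
Iteration 1: join on id=6 -> Board (id 6, parent_id=5, depth 1).
Iteration 2: join on id=5 -> Books (id 5, parent_id=2, depth 2).
Iteration 3: join on id=2 -> Jazz (id 2, parent_id=1, depth 3).
Iteration 4: join on id=1 -> Comedy (id 1, parent_id=NULL, depth 4).
Iteration 5: parent_id is NULL; no match; recursion stops.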